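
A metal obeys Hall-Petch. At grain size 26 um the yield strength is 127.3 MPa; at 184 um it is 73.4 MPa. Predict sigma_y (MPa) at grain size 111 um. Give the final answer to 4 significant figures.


sigma_y = sigma0 + k / sqrt(d)
1/sqrt(d1) = 1/sqrt(2.6e-05) = 196.116;  1/sqrt(d2) = 73.721
k = (sigma1 - sigma2) / (1/sqrt(d1) - 1/sqrt(d2)) = (127.3 - 73.4) / (196.116 - 73.721) = 0.440377 MPa*m^0.5
sigma0 = sigma1 - k/sqrt(d1) = 127.3 - 0.440377*196.116 = 40.935 MPa
sigma_y(d3) = 40.935 + 0.440377 / sqrt(1.11e-04) = 82.73 MPa


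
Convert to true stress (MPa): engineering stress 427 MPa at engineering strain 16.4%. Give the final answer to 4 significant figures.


sigma_true = sigma_eng * (1 + epsilon_eng)
sigma_true = 427 * (1 + 0.164)
sigma_true = 497 MPa


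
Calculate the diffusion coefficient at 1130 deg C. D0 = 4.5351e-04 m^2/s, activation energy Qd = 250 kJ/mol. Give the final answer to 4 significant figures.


D = D0 * exp(-Qd / (R*T))
T = 1403.15 K
D = 4.5351e-04 * exp(-250e3 / (8.314 * 1403.15))
D = 2.237e-13 m^2/s


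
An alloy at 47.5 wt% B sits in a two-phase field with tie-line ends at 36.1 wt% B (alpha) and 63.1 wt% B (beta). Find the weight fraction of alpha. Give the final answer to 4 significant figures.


f_alpha = (C_beta - C0) / (C_beta - C_alpha)
f_alpha = (63.1 - 47.5) / (63.1 - 36.1)
f_alpha = 0.5778


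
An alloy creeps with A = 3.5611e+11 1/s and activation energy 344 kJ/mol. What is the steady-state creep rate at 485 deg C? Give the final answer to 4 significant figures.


rate = A * exp(-Q / (R*T))
T = 485 + 273.15 = 758.15 K
rate = 3.5611e+11 * exp(-344e3 / (8.314 * 758.15))
rate = 7.079e-13 1/s


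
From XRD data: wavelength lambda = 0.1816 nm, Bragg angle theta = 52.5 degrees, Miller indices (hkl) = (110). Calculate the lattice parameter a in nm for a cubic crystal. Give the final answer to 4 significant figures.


d = lambda / (2*sin(theta))
d = 0.1816 / (2*sin(52.5 deg))
d = 0.114451 nm
a = d * sqrt(h^2+k^2+l^2) = 0.114451 * sqrt(2)
a = 0.1619 nm


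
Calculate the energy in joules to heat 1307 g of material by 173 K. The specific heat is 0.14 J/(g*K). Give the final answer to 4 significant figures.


Q = m * cp * dT
Q = 1307 * 0.14 * 173
Q = 31660 J


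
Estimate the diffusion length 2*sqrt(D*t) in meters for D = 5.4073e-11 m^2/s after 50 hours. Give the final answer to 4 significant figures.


t = 50 hr = 180000 s
Diffusion length = 2*sqrt(D*t)
= 2*sqrt(5.4073e-11 * 180000)
= 6.24e-03 m


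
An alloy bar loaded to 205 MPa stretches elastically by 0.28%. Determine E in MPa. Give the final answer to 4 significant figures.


E = sigma / epsilon
epsilon = 0.28% = 2.8e-03
E = 205 / 2.8e-03
E = 73210 MPa


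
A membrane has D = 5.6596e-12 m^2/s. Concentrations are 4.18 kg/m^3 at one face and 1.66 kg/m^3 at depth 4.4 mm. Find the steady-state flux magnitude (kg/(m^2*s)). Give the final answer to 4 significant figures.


J = -D * (dC/dx) = D * (C1 - C2) / dx
J = 5.6596e-12 * (4.18 - 1.66) / 4.4e-03
J = 3.241e-09 kg/(m^2*s)


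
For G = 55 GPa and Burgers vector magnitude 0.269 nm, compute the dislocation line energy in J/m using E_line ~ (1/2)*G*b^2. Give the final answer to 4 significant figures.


E = G*b^2/2
b = 0.269 nm = 2.69e-10 m
G = 55 GPa = 5.5e+10 Pa
E = 0.5 * 5.5e+10 * (2.69e-10)^2
E = 1.99e-09 J/m


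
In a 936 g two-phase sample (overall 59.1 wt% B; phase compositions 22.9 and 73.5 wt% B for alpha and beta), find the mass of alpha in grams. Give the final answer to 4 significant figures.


f_alpha = (C_beta - C0) / (C_beta - C_alpha)
f_alpha = (73.5 - 59.1) / (73.5 - 22.9) = 0.284585
m_alpha = f_alpha * m_total = 0.284585 * 936 = 266.4 g


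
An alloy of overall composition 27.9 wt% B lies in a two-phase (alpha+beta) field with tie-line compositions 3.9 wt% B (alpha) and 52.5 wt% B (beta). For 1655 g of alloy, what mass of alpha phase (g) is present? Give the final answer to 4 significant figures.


f_alpha = (C_beta - C0) / (C_beta - C_alpha)
f_alpha = (52.5 - 27.9) / (52.5 - 3.9) = 0.506173
m_alpha = f_alpha * m_total = 0.506173 * 1655 = 837.7 g


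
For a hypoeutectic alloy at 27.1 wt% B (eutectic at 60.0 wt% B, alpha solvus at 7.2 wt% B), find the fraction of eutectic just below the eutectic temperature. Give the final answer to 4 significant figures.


f_primary = (C_e - C0) / (C_e - C_alpha_max)
f_primary = (60.0 - 27.1) / (60.0 - 7.2)
f_primary = 0.623106
f_eutectic = 1 - 0.623106 = 0.3769


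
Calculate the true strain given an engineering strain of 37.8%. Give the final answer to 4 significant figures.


epsilon_true = ln(1 + epsilon_eng)
epsilon_true = ln(1 + 0.378)
epsilon_true = 0.3206


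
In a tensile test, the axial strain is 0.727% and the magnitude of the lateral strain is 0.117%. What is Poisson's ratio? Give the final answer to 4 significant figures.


nu = -epsilon_lat / epsilon_axial
Lateral strain is contraction (negative), so using magnitudes:
nu = 0.117 / 0.727
nu = 0.1609


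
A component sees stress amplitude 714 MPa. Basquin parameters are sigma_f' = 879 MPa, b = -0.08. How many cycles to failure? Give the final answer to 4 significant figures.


sigma_a = sigma_f' * (2*Nf)^b
2*Nf = (sigma_a / sigma_f')^(1/b)
2*Nf = (714 / 879)^(1/-0.08)
2*Nf = 13.4472
Nf = 6.724 cycles


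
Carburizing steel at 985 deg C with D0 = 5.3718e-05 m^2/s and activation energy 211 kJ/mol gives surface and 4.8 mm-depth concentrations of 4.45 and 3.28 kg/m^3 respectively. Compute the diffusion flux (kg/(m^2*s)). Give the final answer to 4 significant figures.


Step 1: D = D0 * exp(-Qd/(R*T))
T = 985 + 273.15 = 1258.15 K
D = 5.3718e-05 * exp(-211e3 / (8.314 * 1258.15)) = 9.32636e-14 m^2/s
Step 2: J = D * (C1 - C2) / dx
J = 9.32636e-14 * (4.45 - 3.28) / 4.8e-03
J = 2.273e-11 kg/(m^2*s)


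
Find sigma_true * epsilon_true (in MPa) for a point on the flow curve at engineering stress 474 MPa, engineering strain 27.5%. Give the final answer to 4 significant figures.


sigma_true = sigma_eng * (1 + epsilon_eng)
sigma_true = 474 * (1 + 0.275) = 604.35 MPa
epsilon_true = ln(1 + epsilon_eng)
epsilon_true = ln(1 + 0.275) = 0.242946
sigma_true * epsilon_true = 604.35 * 0.242946 = 146.8 MPa


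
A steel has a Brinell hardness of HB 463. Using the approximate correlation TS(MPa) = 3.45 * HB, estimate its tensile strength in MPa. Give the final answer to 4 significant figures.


TS (MPa) = 3.45 * HB
TS = 3.45 * 463
TS = 1597 MPa


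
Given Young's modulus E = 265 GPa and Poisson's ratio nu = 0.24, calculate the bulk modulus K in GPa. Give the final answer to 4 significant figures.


K = E / (3*(1-2*nu))
K = 265 / (3*(1-2*0.24))
K = 169.9 GPa


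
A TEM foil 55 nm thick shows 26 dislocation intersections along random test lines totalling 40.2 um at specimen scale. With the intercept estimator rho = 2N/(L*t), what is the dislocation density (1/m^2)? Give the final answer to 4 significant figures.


rho = 2N / (L * t)
L = 40.2 um = 4.02e-05 m, t = 55 nm = 5.5e-08 m
rho = 2 * 26 / (4.02e-05 * 5.5e-08)
rho = 2.352e+13 1/m^2


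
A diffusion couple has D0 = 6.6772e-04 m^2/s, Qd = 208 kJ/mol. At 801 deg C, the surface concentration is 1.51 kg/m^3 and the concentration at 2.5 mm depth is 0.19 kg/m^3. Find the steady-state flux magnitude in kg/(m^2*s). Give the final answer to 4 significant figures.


Step 1: D = D0 * exp(-Qd/(R*T))
T = 801 + 273.15 = 1074.15 K
D = 6.6772e-04 * exp(-208e3 / (8.314 * 1074.15)) = 5.12196e-14 m^2/s
Step 2: J = D * (C1 - C2) / dx
J = 5.12196e-14 * (1.51 - 0.19) / 2.5e-03
J = 2.704e-11 kg/(m^2*s)


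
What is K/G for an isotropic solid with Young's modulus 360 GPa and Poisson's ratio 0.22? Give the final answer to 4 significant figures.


G = E / (2*(1+nu))
G = 360 / (2*(1+0.22)) = 147.541 GPa
K = E / (3*(1-2*nu))
K = 360 / (3*(1-2*0.22)) = 214.286 GPa
K/G = 214.286 / 147.541 = 1.452


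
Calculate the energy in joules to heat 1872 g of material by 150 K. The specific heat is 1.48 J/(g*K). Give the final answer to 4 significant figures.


Q = m * cp * dT
Q = 1872 * 1.48 * 150
Q = 415600 J


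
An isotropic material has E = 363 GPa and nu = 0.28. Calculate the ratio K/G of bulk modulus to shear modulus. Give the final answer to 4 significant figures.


G = E / (2*(1+nu))
G = 363 / (2*(1+0.28)) = 141.797 GPa
K = E / (3*(1-2*nu))
K = 363 / (3*(1-2*0.28)) = 275 GPa
K/G = 275 / 141.797 = 1.939


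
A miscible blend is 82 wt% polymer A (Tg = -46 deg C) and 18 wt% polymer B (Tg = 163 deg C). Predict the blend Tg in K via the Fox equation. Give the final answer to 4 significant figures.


1/Tg = w1/Tg1 + w2/Tg2 (in Kelvin)
Tg1 = 227.15 K, Tg2 = 436.15 K
1/Tg = 0.82/227.15 + 0.18/436.15
Tg = 248.6 K


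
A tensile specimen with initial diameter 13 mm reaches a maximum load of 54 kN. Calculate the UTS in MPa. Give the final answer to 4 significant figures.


A0 = pi*(d/2)^2 = pi*(13/2)^2 = 132.732 mm^2
UTS = F_max / A0 = 54*1000 / 132.732
UTS = 406.8 MPa


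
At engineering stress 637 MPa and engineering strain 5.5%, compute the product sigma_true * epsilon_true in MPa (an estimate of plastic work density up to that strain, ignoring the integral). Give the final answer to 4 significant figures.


sigma_true = sigma_eng * (1 + epsilon_eng)
sigma_true = 637 * (1 + 0.055) = 672.035 MPa
epsilon_true = ln(1 + epsilon_eng)
epsilon_true = ln(1 + 0.055) = 0.0535408
sigma_true * epsilon_true = 672.035 * 0.0535408 = 35.98 MPa


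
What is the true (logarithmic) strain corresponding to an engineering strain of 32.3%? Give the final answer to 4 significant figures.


epsilon_true = ln(1 + epsilon_eng)
epsilon_true = ln(1 + 0.323)
epsilon_true = 0.2799


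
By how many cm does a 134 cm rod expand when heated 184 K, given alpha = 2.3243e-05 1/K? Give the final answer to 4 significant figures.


dL = L0 * alpha * dT
dL = 134 * 2.3243e-05 * 184
dL = 0.5731 cm


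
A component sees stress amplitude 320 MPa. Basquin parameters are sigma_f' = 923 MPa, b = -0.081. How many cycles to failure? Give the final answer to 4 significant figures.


sigma_a = sigma_f' * (2*Nf)^b
2*Nf = (sigma_a / sigma_f')^(1/b)
2*Nf = (320 / 923)^(1/-0.081)
2*Nf = 478246
Nf = 239100 cycles


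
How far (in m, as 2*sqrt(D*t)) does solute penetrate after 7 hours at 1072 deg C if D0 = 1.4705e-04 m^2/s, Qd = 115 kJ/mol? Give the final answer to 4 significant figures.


Step 1: D = D0 * exp(-Qd/(R*T))
T = 1345.15 K
D = 1.4705e-04 * exp(-115e3 / (8.314 * 1345.15)) = 5.03087e-09 m^2/s
Step 2: L = 2*sqrt(D*t)
t = 7 h = 25200 s
L = 2*sqrt(5.03087e-09 * 25200) = 0.02252 m


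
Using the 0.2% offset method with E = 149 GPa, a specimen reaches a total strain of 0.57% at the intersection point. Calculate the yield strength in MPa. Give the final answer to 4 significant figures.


Offset strain = 0.002
Elastic strain at yield = total_strain - offset = 5.7e-03 - 0.002 = 3.7e-03
sigma_y = E * elastic_strain = 149000 * 3.7e-03
sigma_y = 551.3 MPa


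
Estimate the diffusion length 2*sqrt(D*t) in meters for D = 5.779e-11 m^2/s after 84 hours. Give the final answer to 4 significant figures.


t = 84 hr = 302400 s
Diffusion length = 2*sqrt(D*t)
= 2*sqrt(5.779e-11 * 302400)
= 8.361e-03 m


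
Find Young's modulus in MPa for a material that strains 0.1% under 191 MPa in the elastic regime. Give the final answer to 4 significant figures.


E = sigma / epsilon
epsilon = 0.1% = 1e-03
E = 191 / 1e-03
E = 191000 MPa


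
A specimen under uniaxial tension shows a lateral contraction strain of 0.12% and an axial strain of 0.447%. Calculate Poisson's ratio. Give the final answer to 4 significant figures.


nu = -epsilon_lat / epsilon_axial
Lateral strain is contraction (negative), so using magnitudes:
nu = 0.12 / 0.447
nu = 0.2685


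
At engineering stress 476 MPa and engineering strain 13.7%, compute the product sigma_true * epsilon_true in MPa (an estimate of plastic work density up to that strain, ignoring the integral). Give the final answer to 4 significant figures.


sigma_true = sigma_eng * (1 + epsilon_eng)
sigma_true = 476 * (1 + 0.137) = 541.212 MPa
epsilon_true = ln(1 + epsilon_eng)
epsilon_true = ln(1 + 0.137) = 0.128393
sigma_true * epsilon_true = 541.212 * 0.128393 = 69.49 MPa


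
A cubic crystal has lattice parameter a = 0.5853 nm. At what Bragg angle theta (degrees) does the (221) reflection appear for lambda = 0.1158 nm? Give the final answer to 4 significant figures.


d = a / sqrt(h^2+k^2+l^2)
d = 0.5853 / sqrt(9) = 0.1951 nm
lambda = 2*d*sin(theta)  =>  sin(theta) = lambda / (2*d)
sin(theta) = 0.1158 / (2 * 0.1951) = 0.296771
theta = 17.26 deg


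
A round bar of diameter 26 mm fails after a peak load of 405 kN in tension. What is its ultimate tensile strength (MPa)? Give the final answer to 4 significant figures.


A0 = pi*(d/2)^2 = pi*(26/2)^2 = 530.929 mm^2
UTS = F_max / A0 = 405*1000 / 530.929
UTS = 762.8 MPa


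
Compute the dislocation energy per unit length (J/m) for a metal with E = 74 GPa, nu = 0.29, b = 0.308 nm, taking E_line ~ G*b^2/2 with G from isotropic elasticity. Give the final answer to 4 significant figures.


Step 1: G = E / (2*(1+nu))
G = 74 / (2*(1+0.29)) = 28.6822 GPa = 2.86822e+10 Pa
Step 2: E_line = G*b^2/2
b = 0.308 nm = 3.08e-10 m
E_line = 0.5 * 2.86822e+10 * (3.08e-10)^2 = 1.36e-09 J/m


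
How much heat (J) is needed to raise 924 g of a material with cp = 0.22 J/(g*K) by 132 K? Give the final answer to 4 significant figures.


Q = m * cp * dT
Q = 924 * 0.22 * 132
Q = 26830 J


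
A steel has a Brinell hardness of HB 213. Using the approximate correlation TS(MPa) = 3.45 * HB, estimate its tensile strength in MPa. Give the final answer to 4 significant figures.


TS (MPa) = 3.45 * HB
TS = 3.45 * 213
TS = 734.9 MPa


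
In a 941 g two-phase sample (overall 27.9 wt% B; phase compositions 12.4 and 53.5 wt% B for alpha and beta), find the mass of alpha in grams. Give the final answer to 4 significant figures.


f_alpha = (C_beta - C0) / (C_beta - C_alpha)
f_alpha = (53.5 - 27.9) / (53.5 - 12.4) = 0.622871
m_alpha = f_alpha * m_total = 0.622871 * 941 = 586.1 g


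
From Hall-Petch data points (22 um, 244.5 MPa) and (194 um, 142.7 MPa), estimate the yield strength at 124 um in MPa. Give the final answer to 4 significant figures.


sigma_y = sigma0 + k / sqrt(d)
1/sqrt(d1) = 1/sqrt(2.2e-05) = 213.201;  1/sqrt(d2) = 71.7958
k = (sigma1 - sigma2) / (1/sqrt(d1) - 1/sqrt(d2)) = (244.5 - 142.7) / (213.201 - 71.7958) = 0.719918 MPa*m^0.5
sigma0 = sigma1 - k/sqrt(d1) = 244.5 - 0.719918*213.201 = 91.0129 MPa
sigma_y(d3) = 91.0129 + 0.719918 / sqrt(1.24e-04) = 155.7 MPa


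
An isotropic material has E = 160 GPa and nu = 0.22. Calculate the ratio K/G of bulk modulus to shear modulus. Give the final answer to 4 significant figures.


G = E / (2*(1+nu))
G = 160 / (2*(1+0.22)) = 65.5738 GPa
K = E / (3*(1-2*nu))
K = 160 / (3*(1-2*0.22)) = 95.2381 GPa
K/G = 95.2381 / 65.5738 = 1.452


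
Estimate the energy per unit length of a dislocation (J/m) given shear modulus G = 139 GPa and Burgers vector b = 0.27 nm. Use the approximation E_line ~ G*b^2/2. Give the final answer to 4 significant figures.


E = G*b^2/2
b = 0.27 nm = 2.7e-10 m
G = 139 GPa = 1.39e+11 Pa
E = 0.5 * 1.39e+11 * (2.7e-10)^2
E = 5.067e-09 J/m


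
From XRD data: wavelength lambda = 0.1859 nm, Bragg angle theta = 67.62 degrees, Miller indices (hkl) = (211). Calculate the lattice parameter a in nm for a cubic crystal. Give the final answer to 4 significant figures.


d = lambda / (2*sin(theta))
d = 0.1859 / (2*sin(67.62 deg))
d = 0.100521 nm
a = d * sqrt(h^2+k^2+l^2) = 0.100521 * sqrt(6)
a = 0.2462 nm


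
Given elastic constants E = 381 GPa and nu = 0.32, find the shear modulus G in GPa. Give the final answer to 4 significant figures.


G = E / (2*(1+nu))
G = 381 / (2*(1+0.32))
G = 144.3 GPa


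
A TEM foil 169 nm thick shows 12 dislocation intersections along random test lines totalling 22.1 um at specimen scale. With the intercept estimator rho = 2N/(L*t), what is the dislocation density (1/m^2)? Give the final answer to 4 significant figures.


rho = 2N / (L * t)
L = 22.1 um = 2.21e-05 m, t = 169 nm = 1.69e-07 m
rho = 2 * 12 / (2.21e-05 * 1.69e-07)
rho = 6.426e+12 1/m^2


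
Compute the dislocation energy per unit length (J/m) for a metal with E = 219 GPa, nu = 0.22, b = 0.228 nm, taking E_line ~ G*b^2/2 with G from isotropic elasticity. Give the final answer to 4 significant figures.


Step 1: G = E / (2*(1+nu))
G = 219 / (2*(1+0.22)) = 89.7541 GPa = 8.97541e+10 Pa
Step 2: E_line = G*b^2/2
b = 0.228 nm = 2.28e-10 m
E_line = 0.5 * 8.97541e+10 * (2.28e-10)^2 = 2.333e-09 J/m


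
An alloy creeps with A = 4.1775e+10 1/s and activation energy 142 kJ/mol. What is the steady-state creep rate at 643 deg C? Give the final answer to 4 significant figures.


rate = A * exp(-Q / (R*T))
T = 643 + 273.15 = 916.15 K
rate = 4.1775e+10 * exp(-142e3 / (8.314 * 916.15))
rate = 334.5 1/s


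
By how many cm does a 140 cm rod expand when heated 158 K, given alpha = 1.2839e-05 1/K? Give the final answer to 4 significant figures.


dL = L0 * alpha * dT
dL = 140 * 1.2839e-05 * 158
dL = 0.284 cm


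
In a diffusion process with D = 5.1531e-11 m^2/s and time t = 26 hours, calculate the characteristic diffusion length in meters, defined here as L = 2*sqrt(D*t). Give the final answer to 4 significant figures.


t = 26 hr = 93600 s
Diffusion length = 2*sqrt(D*t)
= 2*sqrt(5.1531e-11 * 93600)
= 4.392e-03 m


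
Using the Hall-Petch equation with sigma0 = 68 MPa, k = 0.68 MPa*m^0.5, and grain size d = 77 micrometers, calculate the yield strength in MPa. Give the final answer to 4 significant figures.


sigma_y = sigma0 + k / sqrt(d)
d = 77 um = 7.7e-05 m
sigma_y = 68 + 0.68 / sqrt(7.7e-05)
sigma_y = 145.5 MPa


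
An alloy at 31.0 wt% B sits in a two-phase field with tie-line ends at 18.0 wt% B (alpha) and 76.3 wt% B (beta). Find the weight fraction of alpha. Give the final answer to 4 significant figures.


f_alpha = (C_beta - C0) / (C_beta - C_alpha)
f_alpha = (76.3 - 31.0) / (76.3 - 18.0)
f_alpha = 0.777


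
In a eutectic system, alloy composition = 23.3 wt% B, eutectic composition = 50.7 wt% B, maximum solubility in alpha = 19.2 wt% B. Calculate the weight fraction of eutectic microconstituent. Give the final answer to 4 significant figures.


f_primary = (C_e - C0) / (C_e - C_alpha_max)
f_primary = (50.7 - 23.3) / (50.7 - 19.2)
f_primary = 0.869841
f_eutectic = 1 - 0.869841 = 0.1302


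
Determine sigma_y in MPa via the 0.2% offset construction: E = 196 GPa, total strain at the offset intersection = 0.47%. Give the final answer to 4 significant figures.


Offset strain = 0.002
Elastic strain at yield = total_strain - offset = 4.7e-03 - 0.002 = 2.7e-03
sigma_y = E * elastic_strain = 196000 * 2.7e-03
sigma_y = 529.2 MPa


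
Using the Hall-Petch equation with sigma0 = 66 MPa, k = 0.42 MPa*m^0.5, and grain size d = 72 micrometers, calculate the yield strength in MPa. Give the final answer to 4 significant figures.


sigma_y = sigma0 + k / sqrt(d)
d = 72 um = 7.2e-05 m
sigma_y = 66 + 0.42 / sqrt(7.2e-05)
sigma_y = 115.5 MPa


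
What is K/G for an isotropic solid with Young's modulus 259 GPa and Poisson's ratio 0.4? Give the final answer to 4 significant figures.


G = E / (2*(1+nu))
G = 259 / (2*(1+0.4)) = 92.5 GPa
K = E / (3*(1-2*nu))
K = 259 / (3*(1-2*0.4)) = 431.667 GPa
K/G = 431.667 / 92.5 = 4.667


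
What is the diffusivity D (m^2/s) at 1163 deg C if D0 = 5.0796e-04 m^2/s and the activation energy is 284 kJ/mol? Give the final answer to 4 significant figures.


D = D0 * exp(-Qd / (R*T))
T = 1436.15 K
D = 5.0796e-04 * exp(-284e3 / (8.314 * 1436.15))
D = 2.377e-14 m^2/s


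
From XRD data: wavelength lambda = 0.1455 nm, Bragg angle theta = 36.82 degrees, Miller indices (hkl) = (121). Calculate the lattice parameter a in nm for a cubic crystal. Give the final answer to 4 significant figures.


d = lambda / (2*sin(theta))
d = 0.1455 / (2*sin(36.82 deg))
d = 0.121391 nm
a = d * sqrt(h^2+k^2+l^2) = 0.121391 * sqrt(6)
a = 0.2973 nm


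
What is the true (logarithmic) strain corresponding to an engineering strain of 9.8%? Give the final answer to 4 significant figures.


epsilon_true = ln(1 + epsilon_eng)
epsilon_true = ln(1 + 0.098)
epsilon_true = 0.09349


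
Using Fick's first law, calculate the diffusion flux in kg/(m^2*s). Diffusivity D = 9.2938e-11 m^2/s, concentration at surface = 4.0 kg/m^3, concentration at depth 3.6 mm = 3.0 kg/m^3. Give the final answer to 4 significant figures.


J = -D * (dC/dx) = D * (C1 - C2) / dx
J = 9.2938e-11 * (4.0 - 3.0) / 3.6e-03
J = 2.582e-08 kg/(m^2*s)


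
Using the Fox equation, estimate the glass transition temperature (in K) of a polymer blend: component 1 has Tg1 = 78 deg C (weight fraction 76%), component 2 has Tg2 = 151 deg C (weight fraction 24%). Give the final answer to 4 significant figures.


1/Tg = w1/Tg1 + w2/Tg2 (in Kelvin)
Tg1 = 351.15 K, Tg2 = 424.15 K
1/Tg = 0.76/351.15 + 0.24/424.15
Tg = 366.3 K


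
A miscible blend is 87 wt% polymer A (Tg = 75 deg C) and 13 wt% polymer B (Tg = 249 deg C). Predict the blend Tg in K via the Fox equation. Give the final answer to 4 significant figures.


1/Tg = w1/Tg1 + w2/Tg2 (in Kelvin)
Tg1 = 348.15 K, Tg2 = 522.15 K
1/Tg = 0.87/348.15 + 0.13/522.15
Tg = 363.9 K


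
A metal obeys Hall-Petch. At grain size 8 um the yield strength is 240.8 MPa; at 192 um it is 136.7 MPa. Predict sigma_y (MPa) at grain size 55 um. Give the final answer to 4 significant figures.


sigma_y = sigma0 + k / sqrt(d)
1/sqrt(d1) = 1/sqrt(8e-06) = 353.553;  1/sqrt(d2) = 72.1688
k = (sigma1 - sigma2) / (1/sqrt(d1) - 1/sqrt(d2)) = (240.8 - 136.7) / (353.553 - 72.1688) = 0.369956 MPa*m^0.5
sigma0 = sigma1 - k/sqrt(d1) = 240.8 - 0.369956*353.553 = 110.001 MPa
sigma_y(d3) = 110.001 + 0.369956 / sqrt(5.5e-05) = 159.9 MPa


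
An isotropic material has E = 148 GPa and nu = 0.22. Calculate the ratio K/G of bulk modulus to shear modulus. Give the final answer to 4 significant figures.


G = E / (2*(1+nu))
G = 148 / (2*(1+0.22)) = 60.6557 GPa
K = E / (3*(1-2*nu))
K = 148 / (3*(1-2*0.22)) = 88.0952 GPa
K/G = 88.0952 / 60.6557 = 1.452


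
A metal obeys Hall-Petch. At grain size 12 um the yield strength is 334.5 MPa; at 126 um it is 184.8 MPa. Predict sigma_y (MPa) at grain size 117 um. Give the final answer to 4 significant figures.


sigma_y = sigma0 + k / sqrt(d)
1/sqrt(d1) = 1/sqrt(1.2e-05) = 288.675;  1/sqrt(d2) = 89.0871
k = (sigma1 - sigma2) / (1/sqrt(d1) - 1/sqrt(d2)) = (334.5 - 184.8) / (288.675 - 89.0871) = 0.750045 MPa*m^0.5
sigma0 = sigma1 - k/sqrt(d1) = 334.5 - 0.750045*288.675 = 117.981 MPa
sigma_y(d3) = 117.981 + 0.750045 / sqrt(1.17e-04) = 187.3 MPa


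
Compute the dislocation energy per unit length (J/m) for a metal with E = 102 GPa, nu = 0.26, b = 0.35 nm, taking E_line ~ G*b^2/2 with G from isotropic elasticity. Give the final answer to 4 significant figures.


Step 1: G = E / (2*(1+nu))
G = 102 / (2*(1+0.26)) = 40.4762 GPa = 4.04762e+10 Pa
Step 2: E_line = G*b^2/2
b = 0.35 nm = 3.5e-10 m
E_line = 0.5 * 4.04762e+10 * (3.5e-10)^2 = 2.479e-09 J/m


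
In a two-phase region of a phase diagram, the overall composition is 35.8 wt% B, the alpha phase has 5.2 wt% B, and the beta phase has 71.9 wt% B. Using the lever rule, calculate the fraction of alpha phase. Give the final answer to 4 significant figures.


f_alpha = (C_beta - C0) / (C_beta - C_alpha)
f_alpha = (71.9 - 35.8) / (71.9 - 5.2)
f_alpha = 0.5412


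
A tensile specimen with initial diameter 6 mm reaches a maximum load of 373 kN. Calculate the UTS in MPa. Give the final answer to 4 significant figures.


A0 = pi*(d/2)^2 = pi*(6/2)^2 = 28.2743 mm^2
UTS = F_max / A0 = 373*1000 / 28.2743
UTS = 13190 MPa


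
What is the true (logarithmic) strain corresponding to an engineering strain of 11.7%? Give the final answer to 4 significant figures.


epsilon_true = ln(1 + epsilon_eng)
epsilon_true = ln(1 + 0.117)
epsilon_true = 0.1106


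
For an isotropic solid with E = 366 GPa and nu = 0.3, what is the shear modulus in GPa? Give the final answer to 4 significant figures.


G = E / (2*(1+nu))
G = 366 / (2*(1+0.3))
G = 140.8 GPa


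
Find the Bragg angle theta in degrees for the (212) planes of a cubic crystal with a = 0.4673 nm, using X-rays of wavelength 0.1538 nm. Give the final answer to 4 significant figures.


d = a / sqrt(h^2+k^2+l^2)
d = 0.4673 / sqrt(9) = 0.155767 nm
lambda = 2*d*sin(theta)  =>  sin(theta) = lambda / (2*d)
sin(theta) = 0.1538 / (2 * 0.155767) = 0.493687
theta = 29.58 deg


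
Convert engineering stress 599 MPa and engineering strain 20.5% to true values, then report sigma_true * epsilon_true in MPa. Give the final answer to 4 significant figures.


sigma_true = sigma_eng * (1 + epsilon_eng)
sigma_true = 599 * (1 + 0.205) = 721.795 MPa
epsilon_true = ln(1 + epsilon_eng)
epsilon_true = ln(1 + 0.205) = 0.18648
sigma_true * epsilon_true = 721.795 * 0.18648 = 134.6 MPa


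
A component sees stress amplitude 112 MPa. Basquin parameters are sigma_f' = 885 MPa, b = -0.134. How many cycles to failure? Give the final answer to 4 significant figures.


sigma_a = sigma_f' * (2*Nf)^b
2*Nf = (sigma_a / sigma_f')^(1/b)
2*Nf = (112 / 885)^(1/-0.134)
2*Nf = 5.00544e+06
Nf = 2.503e+06 cycles


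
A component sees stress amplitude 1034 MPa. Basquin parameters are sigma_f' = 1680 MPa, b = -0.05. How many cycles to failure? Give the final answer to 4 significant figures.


sigma_a = sigma_f' * (2*Nf)^b
2*Nf = (sigma_a / sigma_f')^(1/b)
2*Nf = (1034 / 1680)^(1/-0.05)
2*Nf = 16435.2
Nf = 8218 cycles


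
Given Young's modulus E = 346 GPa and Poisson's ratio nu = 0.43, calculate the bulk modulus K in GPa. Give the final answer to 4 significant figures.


K = E / (3*(1-2*nu))
K = 346 / (3*(1-2*0.43))
K = 823.8 GPa


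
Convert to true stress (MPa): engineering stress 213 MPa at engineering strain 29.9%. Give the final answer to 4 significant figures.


sigma_true = sigma_eng * (1 + epsilon_eng)
sigma_true = 213 * (1 + 0.299)
sigma_true = 276.7 MPa


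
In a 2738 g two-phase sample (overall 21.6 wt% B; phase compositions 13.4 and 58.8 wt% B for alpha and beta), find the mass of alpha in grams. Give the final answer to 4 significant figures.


f_alpha = (C_beta - C0) / (C_beta - C_alpha)
f_alpha = (58.8 - 21.6) / (58.8 - 13.4) = 0.819383
m_alpha = f_alpha * m_total = 0.819383 * 2738 = 2243 g


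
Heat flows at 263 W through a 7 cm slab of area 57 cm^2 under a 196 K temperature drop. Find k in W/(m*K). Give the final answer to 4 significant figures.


k = Q*L / (A*dT)
L = 0.07 m, A = 5.7e-03 m^2
k = 263 * 0.07 / (5.7e-03 * 196)
k = 16.48 W/(m*K)


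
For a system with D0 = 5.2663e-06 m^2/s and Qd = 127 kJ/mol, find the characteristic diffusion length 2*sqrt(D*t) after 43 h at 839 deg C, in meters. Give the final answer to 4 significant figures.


Step 1: D = D0 * exp(-Qd/(R*T))
T = 1112.15 K
D = 5.2663e-06 * exp(-127e3 / (8.314 * 1112.15)) = 5.70753e-12 m^2/s
Step 2: L = 2*sqrt(D*t)
t = 43 h = 154800 s
L = 2*sqrt(5.70753e-12 * 154800) = 1.88e-03 m


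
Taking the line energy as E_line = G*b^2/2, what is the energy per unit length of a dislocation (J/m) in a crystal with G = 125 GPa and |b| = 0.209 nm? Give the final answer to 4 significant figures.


E = G*b^2/2
b = 0.209 nm = 2.09e-10 m
G = 125 GPa = 1.25e+11 Pa
E = 0.5 * 1.25e+11 * (2.09e-10)^2
E = 2.73e-09 J/m


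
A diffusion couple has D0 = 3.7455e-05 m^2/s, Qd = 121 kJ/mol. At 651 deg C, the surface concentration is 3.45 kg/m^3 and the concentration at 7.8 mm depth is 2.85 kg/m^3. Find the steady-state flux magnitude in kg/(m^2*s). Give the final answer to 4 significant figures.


Step 1: D = D0 * exp(-Qd/(R*T))
T = 651 + 273.15 = 924.15 K
D = 3.7455e-05 * exp(-121e3 / (8.314 * 924.15)) = 5.42154e-12 m^2/s
Step 2: J = D * (C1 - C2) / dx
J = 5.42154e-12 * (3.45 - 2.85) / 7.8e-03
J = 4.17e-10 kg/(m^2*s)


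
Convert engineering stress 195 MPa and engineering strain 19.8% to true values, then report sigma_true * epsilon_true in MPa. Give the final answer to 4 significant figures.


sigma_true = sigma_eng * (1 + epsilon_eng)
sigma_true = 195 * (1 + 0.198) = 233.61 MPa
epsilon_true = ln(1 + epsilon_eng)
epsilon_true = ln(1 + 0.198) = 0.180653
sigma_true * epsilon_true = 233.61 * 0.180653 = 42.2 MPa


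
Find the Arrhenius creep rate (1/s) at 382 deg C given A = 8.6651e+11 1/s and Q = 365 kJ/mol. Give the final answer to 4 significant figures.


rate = A * exp(-Q / (R*T))
T = 382 + 273.15 = 655.15 K
rate = 8.6651e+11 * exp(-365e3 / (8.314 * 655.15))
rate = 6.848e-18 1/s


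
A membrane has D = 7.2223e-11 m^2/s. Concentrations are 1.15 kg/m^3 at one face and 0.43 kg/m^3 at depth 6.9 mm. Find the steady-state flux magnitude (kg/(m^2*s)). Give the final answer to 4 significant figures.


J = -D * (dC/dx) = D * (C1 - C2) / dx
J = 7.2223e-11 * (1.15 - 0.43) / 6.9e-03
J = 7.536e-09 kg/(m^2*s)


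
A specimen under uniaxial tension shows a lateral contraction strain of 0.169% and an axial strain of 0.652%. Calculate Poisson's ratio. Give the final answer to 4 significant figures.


nu = -epsilon_lat / epsilon_axial
Lateral strain is contraction (negative), so using magnitudes:
nu = 0.169 / 0.652
nu = 0.2592


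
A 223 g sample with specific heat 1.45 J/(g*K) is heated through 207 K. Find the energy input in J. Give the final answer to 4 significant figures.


Q = m * cp * dT
Q = 223 * 1.45 * 207
Q = 66930 J


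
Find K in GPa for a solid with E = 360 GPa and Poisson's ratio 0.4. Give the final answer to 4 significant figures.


K = E / (3*(1-2*nu))
K = 360 / (3*(1-2*0.4))
K = 600 GPa


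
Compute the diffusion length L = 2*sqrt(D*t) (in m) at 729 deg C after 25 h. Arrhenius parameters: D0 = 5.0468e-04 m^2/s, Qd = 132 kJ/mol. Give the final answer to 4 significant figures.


Step 1: D = D0 * exp(-Qd/(R*T))
T = 1002.15 K
D = 5.0468e-04 * exp(-132e3 / (8.314 * 1002.15)) = 6.64642e-11 m^2/s
Step 2: L = 2*sqrt(D*t)
t = 25 h = 90000 s
L = 2*sqrt(6.64642e-11 * 90000) = 4.892e-03 m


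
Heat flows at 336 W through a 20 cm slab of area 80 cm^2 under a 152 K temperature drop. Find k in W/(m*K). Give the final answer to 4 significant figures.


k = Q*L / (A*dT)
L = 0.2 m, A = 8e-03 m^2
k = 336 * 0.2 / (8e-03 * 152)
k = 55.26 W/(m*K)


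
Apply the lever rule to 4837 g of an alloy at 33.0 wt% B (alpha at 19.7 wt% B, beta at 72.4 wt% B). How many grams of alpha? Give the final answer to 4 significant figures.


f_alpha = (C_beta - C0) / (C_beta - C_alpha)
f_alpha = (72.4 - 33.0) / (72.4 - 19.7) = 0.747628
m_alpha = f_alpha * m_total = 0.747628 * 4837 = 3616 g


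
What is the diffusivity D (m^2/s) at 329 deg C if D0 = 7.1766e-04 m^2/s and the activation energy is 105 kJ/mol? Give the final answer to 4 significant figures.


D = D0 * exp(-Qd / (R*T))
T = 602.15 K
D = 7.1766e-04 * exp(-105e3 / (8.314 * 602.15))
D = 5.587e-13 m^2/s


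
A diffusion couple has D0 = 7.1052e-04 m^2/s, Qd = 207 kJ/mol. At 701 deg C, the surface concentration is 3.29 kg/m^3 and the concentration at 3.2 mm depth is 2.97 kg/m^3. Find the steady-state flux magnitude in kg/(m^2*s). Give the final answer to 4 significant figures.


Step 1: D = D0 * exp(-Qd/(R*T))
T = 701 + 273.15 = 974.15 K
D = 7.1052e-04 * exp(-207e3 / (8.314 * 974.15)) = 5.64525e-15 m^2/s
Step 2: J = D * (C1 - C2) / dx
J = 5.64525e-15 * (3.29 - 2.97) / 3.2e-03
J = 5.645e-13 kg/(m^2*s)


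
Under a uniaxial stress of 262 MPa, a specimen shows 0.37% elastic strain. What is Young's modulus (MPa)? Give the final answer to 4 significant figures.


E = sigma / epsilon
epsilon = 0.37% = 3.7e-03
E = 262 / 3.7e-03
E = 70810 MPa


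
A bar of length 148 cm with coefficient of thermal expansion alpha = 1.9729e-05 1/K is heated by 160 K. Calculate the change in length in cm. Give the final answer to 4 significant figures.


dL = L0 * alpha * dT
dL = 148 * 1.9729e-05 * 160
dL = 0.4672 cm


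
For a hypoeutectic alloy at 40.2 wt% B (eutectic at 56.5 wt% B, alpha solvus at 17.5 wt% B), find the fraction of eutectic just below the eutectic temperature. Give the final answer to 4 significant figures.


f_primary = (C_e - C0) / (C_e - C_alpha_max)
f_primary = (56.5 - 40.2) / (56.5 - 17.5)
f_primary = 0.417949
f_eutectic = 1 - 0.417949 = 0.5821


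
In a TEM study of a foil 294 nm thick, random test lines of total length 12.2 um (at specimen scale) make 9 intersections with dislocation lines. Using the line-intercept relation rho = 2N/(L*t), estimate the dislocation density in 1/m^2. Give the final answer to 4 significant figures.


rho = 2N / (L * t)
L = 12.2 um = 1.22e-05 m, t = 294 nm = 2.94e-07 m
rho = 2 * 9 / (1.22e-05 * 2.94e-07)
rho = 5.018e+12 1/m^2


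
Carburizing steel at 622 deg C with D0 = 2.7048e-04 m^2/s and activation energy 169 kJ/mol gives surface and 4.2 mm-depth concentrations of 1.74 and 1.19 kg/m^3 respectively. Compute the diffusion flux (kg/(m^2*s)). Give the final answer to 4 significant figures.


Step 1: D = D0 * exp(-Qd/(R*T))
T = 622 + 273.15 = 895.15 K
D = 2.7048e-04 * exp(-169e3 / (8.314 * 895.15)) = 3.71647e-14 m^2/s
Step 2: J = D * (C1 - C2) / dx
J = 3.71647e-14 * (1.74 - 1.19) / 4.2e-03
J = 4.867e-12 kg/(m^2*s)


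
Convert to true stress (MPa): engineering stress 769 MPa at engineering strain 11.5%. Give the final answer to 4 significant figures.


sigma_true = sigma_eng * (1 + epsilon_eng)
sigma_true = 769 * (1 + 0.115)
sigma_true = 857.4 MPa


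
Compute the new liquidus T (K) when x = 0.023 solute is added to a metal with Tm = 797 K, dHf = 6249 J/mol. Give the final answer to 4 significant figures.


dT = R*Tm^2*x / dHf
dT = 8.314 * 797^2 * 0.023 / 6249
dT = 19.4377 K
T_new = 797 - 19.4377 = 777.6 K


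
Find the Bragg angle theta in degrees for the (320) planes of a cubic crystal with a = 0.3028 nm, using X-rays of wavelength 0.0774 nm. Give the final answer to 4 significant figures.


d = a / sqrt(h^2+k^2+l^2)
d = 0.3028 / sqrt(13) = 0.0839816 nm
lambda = 2*d*sin(theta)  =>  sin(theta) = lambda / (2*d)
sin(theta) = 0.0774 / (2 * 0.0839816) = 0.460815
theta = 27.44 deg


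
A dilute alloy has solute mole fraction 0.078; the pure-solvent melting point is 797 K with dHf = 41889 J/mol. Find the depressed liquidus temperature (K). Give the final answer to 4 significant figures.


dT = R*Tm^2*x / dHf
dT = 8.314 * 797^2 * 0.078 / 41889
dT = 9.8338 K
T_new = 797 - 9.8338 = 787.2 K


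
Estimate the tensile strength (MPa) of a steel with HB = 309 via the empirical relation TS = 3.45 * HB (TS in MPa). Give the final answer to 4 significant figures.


TS (MPa) = 3.45 * HB
TS = 3.45 * 309
TS = 1066 MPa


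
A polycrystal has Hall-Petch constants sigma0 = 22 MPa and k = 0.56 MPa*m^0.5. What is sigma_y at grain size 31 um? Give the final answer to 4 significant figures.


sigma_y = sigma0 + k / sqrt(d)
d = 31 um = 3.1e-05 m
sigma_y = 22 + 0.56 / sqrt(3.1e-05)
sigma_y = 122.6 MPa


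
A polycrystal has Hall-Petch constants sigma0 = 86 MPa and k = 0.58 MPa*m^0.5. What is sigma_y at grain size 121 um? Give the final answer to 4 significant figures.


sigma_y = sigma0 + k / sqrt(d)
d = 121 um = 1.21e-04 m
sigma_y = 86 + 0.58 / sqrt(1.21e-04)
sigma_y = 138.7 MPa


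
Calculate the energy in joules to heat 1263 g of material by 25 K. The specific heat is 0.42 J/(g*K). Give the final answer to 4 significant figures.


Q = m * cp * dT
Q = 1263 * 0.42 * 25
Q = 13260 J


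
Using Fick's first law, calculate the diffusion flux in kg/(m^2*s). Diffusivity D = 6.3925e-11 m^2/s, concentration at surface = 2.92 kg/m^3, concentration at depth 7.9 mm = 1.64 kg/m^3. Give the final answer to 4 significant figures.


J = -D * (dC/dx) = D * (C1 - C2) / dx
J = 6.3925e-11 * (2.92 - 1.64) / 7.9e-03
J = 1.036e-08 kg/(m^2*s)


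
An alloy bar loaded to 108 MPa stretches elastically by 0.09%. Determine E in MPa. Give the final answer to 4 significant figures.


E = sigma / epsilon
epsilon = 0.09% = 9e-04
E = 108 / 9e-04
E = 120000 MPa


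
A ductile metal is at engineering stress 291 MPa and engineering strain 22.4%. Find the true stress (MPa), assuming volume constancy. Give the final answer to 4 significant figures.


sigma_true = sigma_eng * (1 + epsilon_eng)
sigma_true = 291 * (1 + 0.224)
sigma_true = 356.2 MPa


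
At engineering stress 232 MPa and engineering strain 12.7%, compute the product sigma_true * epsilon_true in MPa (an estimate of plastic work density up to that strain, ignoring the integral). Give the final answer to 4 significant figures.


sigma_true = sigma_eng * (1 + epsilon_eng)
sigma_true = 232 * (1 + 0.127) = 261.464 MPa
epsilon_true = ln(1 + epsilon_eng)
epsilon_true = ln(1 + 0.127) = 0.119559
sigma_true * epsilon_true = 261.464 * 0.119559 = 31.26 MPa


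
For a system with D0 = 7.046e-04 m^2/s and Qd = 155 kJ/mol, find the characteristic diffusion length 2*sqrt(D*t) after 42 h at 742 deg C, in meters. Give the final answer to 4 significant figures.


Step 1: D = D0 * exp(-Qd/(R*T))
T = 1015.15 K
D = 7.046e-04 * exp(-155e3 / (8.314 * 1015.15)) = 7.44929e-12 m^2/s
Step 2: L = 2*sqrt(D*t)
t = 42 h = 151200 s
L = 2*sqrt(7.44929e-12 * 151200) = 2.123e-03 m


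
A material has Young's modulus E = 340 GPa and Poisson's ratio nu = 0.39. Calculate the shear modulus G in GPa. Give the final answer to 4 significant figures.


G = E / (2*(1+nu))
G = 340 / (2*(1+0.39))
G = 122.3 GPa


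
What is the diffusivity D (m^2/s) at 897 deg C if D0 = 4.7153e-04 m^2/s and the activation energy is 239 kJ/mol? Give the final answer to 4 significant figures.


D = D0 * exp(-Qd / (R*T))
T = 1170.15 K
D = 4.7153e-04 * exp(-239e3 / (8.314 * 1170.15))
D = 1.01e-14 m^2/s


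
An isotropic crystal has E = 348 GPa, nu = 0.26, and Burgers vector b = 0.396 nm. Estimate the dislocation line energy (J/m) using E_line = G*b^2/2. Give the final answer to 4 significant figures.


Step 1: G = E / (2*(1+nu))
G = 348 / (2*(1+0.26)) = 138.095 GPa = 1.38095e+11 Pa
Step 2: E_line = G*b^2/2
b = 0.396 nm = 3.96e-10 m
E_line = 0.5 * 1.38095e+11 * (3.96e-10)^2 = 1.083e-08 J/m


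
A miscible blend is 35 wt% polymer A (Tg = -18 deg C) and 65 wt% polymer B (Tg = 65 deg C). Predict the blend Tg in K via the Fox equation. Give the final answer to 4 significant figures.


1/Tg = w1/Tg1 + w2/Tg2 (in Kelvin)
Tg1 = 255.15 K, Tg2 = 338.15 K
1/Tg = 0.35/255.15 + 0.65/338.15
Tg = 303.6 K


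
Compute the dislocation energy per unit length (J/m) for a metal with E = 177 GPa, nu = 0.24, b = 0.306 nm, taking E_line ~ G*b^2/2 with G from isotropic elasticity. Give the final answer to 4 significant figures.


Step 1: G = E / (2*(1+nu))
G = 177 / (2*(1+0.24)) = 71.371 GPa = 7.1371e+10 Pa
Step 2: E_line = G*b^2/2
b = 0.306 nm = 3.06e-10 m
E_line = 0.5 * 7.1371e+10 * (3.06e-10)^2 = 3.341e-09 J/m


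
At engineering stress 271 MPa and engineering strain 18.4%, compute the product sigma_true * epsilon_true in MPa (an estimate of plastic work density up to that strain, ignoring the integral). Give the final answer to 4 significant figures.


sigma_true = sigma_eng * (1 + epsilon_eng)
sigma_true = 271 * (1 + 0.184) = 320.864 MPa
epsilon_true = ln(1 + epsilon_eng)
epsilon_true = ln(1 + 0.184) = 0.168899
sigma_true * epsilon_true = 320.864 * 0.168899 = 54.19 MPa


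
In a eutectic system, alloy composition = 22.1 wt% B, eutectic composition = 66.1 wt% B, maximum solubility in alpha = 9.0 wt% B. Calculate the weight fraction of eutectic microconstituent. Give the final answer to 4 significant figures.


f_primary = (C_e - C0) / (C_e - C_alpha_max)
f_primary = (66.1 - 22.1) / (66.1 - 9.0)
f_primary = 0.770578
f_eutectic = 1 - 0.770578 = 0.2294


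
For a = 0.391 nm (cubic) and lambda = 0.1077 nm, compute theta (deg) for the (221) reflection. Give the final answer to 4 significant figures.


d = a / sqrt(h^2+k^2+l^2)
d = 0.391 / sqrt(9) = 0.130333 nm
lambda = 2*d*sin(theta)  =>  sin(theta) = lambda / (2*d)
sin(theta) = 0.1077 / (2 * 0.130333) = 0.413171
theta = 24.4 deg
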